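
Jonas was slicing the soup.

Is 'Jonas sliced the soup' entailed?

no

'was slicing' is progressive; for an accomplishment like 'slice the soup', it doesn't entail completion.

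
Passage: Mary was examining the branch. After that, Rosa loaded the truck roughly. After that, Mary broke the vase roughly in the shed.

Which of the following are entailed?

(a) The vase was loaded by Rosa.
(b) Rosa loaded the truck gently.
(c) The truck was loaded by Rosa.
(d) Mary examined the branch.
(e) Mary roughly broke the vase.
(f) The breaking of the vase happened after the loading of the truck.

(a) Not entailed — Rosa loaded the truck, not the vase; the vase belongs to the breaking event.
(b) Not entailed — 'gently' adds a manner not in (and inconsistent with) the original.
(c) Entailed — this follows by dropping conjuncts from the loading event's description.
(d) Entailed — 'examine' is an activity; 'was examining' entails that some examining happened, so 'examined' holds.
(e) Entailed — the original entails any weakening of itself; this just drops 'in the shed'.
(f) Entailed — the narrative places the loading before the breaking.

(c), (d), (e), (f)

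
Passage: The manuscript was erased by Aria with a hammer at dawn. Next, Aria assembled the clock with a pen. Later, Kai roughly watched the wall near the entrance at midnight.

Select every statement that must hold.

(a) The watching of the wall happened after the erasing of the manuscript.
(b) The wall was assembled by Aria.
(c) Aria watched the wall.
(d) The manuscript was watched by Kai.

(a)

(a) Entailed — the narrative places the erasing before the watching.
(b) Not entailed — Aria assembled the clock, not the wall; the wall belongs to the watching event.
(c) Not entailed — the passage has Kai watching the wall, not Aria.
(d) Not entailed — Kai watched the wall, not the manuscript; the manuscript belongs to the erasing event.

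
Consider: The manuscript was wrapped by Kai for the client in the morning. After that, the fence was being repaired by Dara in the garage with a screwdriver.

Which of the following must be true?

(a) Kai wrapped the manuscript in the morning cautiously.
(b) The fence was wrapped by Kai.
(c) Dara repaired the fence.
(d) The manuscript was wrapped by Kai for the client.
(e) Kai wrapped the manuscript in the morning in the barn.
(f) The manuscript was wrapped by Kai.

(a) Not entailed — 'cautiously' adds information not in the original event.
(b) Not entailed — Kai wrapped the manuscript, not the fence; the fence belongs to the repairing event.
(c) Not entailed — 'was repairing' is progressive on an accomplishment; it does not entail the completed 'repaired'.
(d) Entailed — dropping 'in the morning' leaves a sub-description the original still satisfies.
(e) Not entailed — 'in the barn' adds information not in the original event.
(f) Entailed — the original entails any weakening of itself; this just drops 'for the client', 'in the morning'.

(d), (f)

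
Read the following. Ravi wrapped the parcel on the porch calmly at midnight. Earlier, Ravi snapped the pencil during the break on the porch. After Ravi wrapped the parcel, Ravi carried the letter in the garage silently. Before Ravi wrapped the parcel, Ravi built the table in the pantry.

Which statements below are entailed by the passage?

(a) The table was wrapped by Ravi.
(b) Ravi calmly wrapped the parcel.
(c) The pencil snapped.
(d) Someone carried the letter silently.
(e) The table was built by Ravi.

(a) Not entailed — Ravi wrapped the parcel, not the table; the table belongs to the building event.
(b) Entailed — dropping 'on the porch', 'at midnight' leaves a sub-description the original still satisfies.
(c) Entailed — 'Ravi snapped the pencil' is causative; it entails the inchoative 'the pencil snapped'.
(d) Entailed — this follows by dropping conjuncts from the carrying event's description.
(e) Entailed — the original entails any weakening of itself; this just drops 'in the pantry'.

(b), (c), (d), (e)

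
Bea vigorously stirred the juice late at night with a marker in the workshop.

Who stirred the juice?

Bea

'Bea' marks the agent of the stirring event.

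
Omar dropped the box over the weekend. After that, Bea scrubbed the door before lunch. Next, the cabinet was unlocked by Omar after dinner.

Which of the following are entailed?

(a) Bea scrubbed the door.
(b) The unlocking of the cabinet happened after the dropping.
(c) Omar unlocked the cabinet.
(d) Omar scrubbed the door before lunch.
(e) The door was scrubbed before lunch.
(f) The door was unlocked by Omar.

(a), (b), (c), (e)

(a) Entailed — dropping 'before lunch' leaves a sub-description the original still satisfies.
(b) Entailed — the narrative places the dropping before the unlocking.
(c) Entailed — every conjunct here is already in the original unlocking event.
(d) Not entailed — the passage has Bea scrubbing the door, not Omar.
(e) Entailed — this follows by dropping conjuncts from the scrubbing event's description.
(f) Not entailed — Omar unlocked the cabinet, not the door; the door belongs to the scrubbing event.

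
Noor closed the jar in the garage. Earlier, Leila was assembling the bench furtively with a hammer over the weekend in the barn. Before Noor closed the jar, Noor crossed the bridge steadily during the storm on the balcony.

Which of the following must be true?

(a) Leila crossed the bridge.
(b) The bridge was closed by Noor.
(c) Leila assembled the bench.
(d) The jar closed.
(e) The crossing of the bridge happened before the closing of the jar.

(d), (e)

(a) Not entailed — the passage has Noor crossing the bridge, not Leila.
(b) Not entailed — Noor closed the jar, not the bridge; the bridge belongs to the crossing event.
(c) Not entailed — 'was assembling' is progressive on an accomplishment; it does not entail the completed 'assembled'.
(d) Entailed — 'Noor closed the jar' is causative; it entails the inchoative 'the jar closed'.
(e) Entailed — the narrative places the crossing before the closing.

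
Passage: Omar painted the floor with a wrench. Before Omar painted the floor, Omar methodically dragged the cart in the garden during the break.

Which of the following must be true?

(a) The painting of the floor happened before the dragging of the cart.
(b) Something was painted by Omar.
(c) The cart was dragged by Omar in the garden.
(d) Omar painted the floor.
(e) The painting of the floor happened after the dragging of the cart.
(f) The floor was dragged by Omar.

(a) Not entailed — the narrative places the dragging before the painting, not after.
(b) Entailed — this follows by dropping conjuncts from the painting event's description.
(c) Entailed — dropping 'methodically', 'during the break' leaves a sub-description the original still satisfies.
(d) Entailed — this follows by dropping conjuncts from the painting event's description.
(e) Entailed — the narrative places the dragging before the painting.
(f) Not entailed — Omar dragged the cart, not the floor; the floor belongs to the painting event.

(b), (c), (d), (e)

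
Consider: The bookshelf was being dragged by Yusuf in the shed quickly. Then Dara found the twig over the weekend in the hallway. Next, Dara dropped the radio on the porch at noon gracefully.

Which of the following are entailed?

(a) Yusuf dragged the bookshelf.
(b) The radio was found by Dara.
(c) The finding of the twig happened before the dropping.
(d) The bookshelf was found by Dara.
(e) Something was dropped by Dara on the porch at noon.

(a), (c), (e)

(a) Entailed — 'drag' is an activity; 'was dragging' entails that some dragging happened, so 'dragged' holds.
(b) Not entailed — Dara found the twig, not the radio; the radio belongs to the dropping event.
(c) Entailed — the narrative places the finding before the dropping.
(d) Not entailed — Dara found the twig, not the bookshelf; the bookshelf belongs to the dragging event.
(e) Entailed — dropping 'gracefully' and generalizing the patient leaves a sub-description the original still satisfies.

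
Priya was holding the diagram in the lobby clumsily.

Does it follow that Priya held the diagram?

'hold' is atelic; if Priya was holding the diagram, then Priya held the diagram (for some time).

yes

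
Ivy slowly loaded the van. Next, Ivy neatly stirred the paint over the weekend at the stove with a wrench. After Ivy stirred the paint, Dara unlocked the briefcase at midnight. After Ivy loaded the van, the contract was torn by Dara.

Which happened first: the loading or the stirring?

The connectives place the loading before the stirring.

the loading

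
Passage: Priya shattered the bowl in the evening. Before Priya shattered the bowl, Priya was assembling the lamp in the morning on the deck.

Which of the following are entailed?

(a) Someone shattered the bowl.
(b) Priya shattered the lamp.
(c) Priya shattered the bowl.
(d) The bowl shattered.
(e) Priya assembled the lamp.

(a), (c), (d)

(a) Entailed — the original entails any weakening of itself; this just drops 'in the evening' and generalizes the agent.
(b) Not entailed — Priya shattered the bowl, not the lamp; the lamp belongs to the assembling event.
(c) Entailed — every conjunct here is already in the original shattering event.
(d) Entailed — 'Priya shattered the bowl' is causative; it entails the inchoative 'the bowl shattered'.
(e) Not entailed — 'was assembling' is progressive on an accomplishment; it does not entail the completed 'assembled'.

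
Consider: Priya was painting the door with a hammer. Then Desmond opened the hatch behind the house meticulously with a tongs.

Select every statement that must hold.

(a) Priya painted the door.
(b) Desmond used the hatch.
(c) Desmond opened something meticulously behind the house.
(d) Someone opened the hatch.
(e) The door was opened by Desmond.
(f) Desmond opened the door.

(a) Not entailed — 'was painting' is progressive on an accomplishment; it does not entail the completed 'painted'.
(b) Not entailed — the hatch is the patient, not an instrument — Desmond used a tongs.
(c) Entailed — dropping 'with a tongs' and generalizing the patient leaves a sub-description the original still satisfies.
(d) Entailed — this follows by dropping conjuncts from the opening event's description.
(e) Not entailed — Desmond opened the hatch, not the door; the door belongs to the painting event.
(f) Not entailed — Desmond opened the hatch, not the door; the door belongs to the painting event.

(c), (d)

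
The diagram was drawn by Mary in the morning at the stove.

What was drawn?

the diagram

'the diagram' marks the patient of the drawing event.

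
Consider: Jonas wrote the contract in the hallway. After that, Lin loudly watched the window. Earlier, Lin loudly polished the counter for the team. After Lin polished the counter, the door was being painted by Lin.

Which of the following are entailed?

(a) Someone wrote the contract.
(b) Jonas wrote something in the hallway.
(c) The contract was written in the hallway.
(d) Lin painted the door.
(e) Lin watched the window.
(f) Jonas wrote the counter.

(a), (b), (c), (e)

(a) Entailed — dropping 'in the hallway' and generalizing the agent leaves a sub-description the original still satisfies.
(b) Entailed — generalizing the patient leaves a sub-description the original still satisfies.
(c) Entailed — every conjunct here is already in the original writing event.
(d) Not entailed — 'was painting' is progressive on an accomplishment; it does not entail the completed 'painted'.
(e) Entailed — the original entails any weakening of itself; this just drops 'loudly'.
(f) Not entailed — Jonas wrote the contract, not the counter; the counter belongs to the polishing event.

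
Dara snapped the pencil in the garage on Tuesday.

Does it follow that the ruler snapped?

no

Nothing is said about any ruler; only the pencil is affected.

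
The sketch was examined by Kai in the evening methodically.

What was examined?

the sketch

'the sketch' marks the patient of the examining event.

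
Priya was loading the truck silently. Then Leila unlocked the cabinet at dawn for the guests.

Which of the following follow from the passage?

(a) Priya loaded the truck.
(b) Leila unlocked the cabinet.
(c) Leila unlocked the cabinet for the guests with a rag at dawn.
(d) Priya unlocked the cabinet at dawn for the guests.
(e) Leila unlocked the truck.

(b)

(a) Not entailed — 'was loading' is progressive on an accomplishment; it does not entail the completed 'loaded'.
(b) Entailed — every conjunct here is already in the original unlocking event.
(c) Not entailed — 'with a rag' adds information not in the original event.
(d) Not entailed — the passage has Leila unlocking the cabinet, not Priya.
(e) Not entailed — Leila unlocked the cabinet, not the truck; the truck belongs to the loading event.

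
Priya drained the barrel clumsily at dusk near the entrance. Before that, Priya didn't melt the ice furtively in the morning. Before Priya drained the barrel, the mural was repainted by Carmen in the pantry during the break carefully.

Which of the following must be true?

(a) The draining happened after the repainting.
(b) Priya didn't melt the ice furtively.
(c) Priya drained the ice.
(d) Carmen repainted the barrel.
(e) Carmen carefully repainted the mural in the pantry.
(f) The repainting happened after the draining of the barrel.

(a) Entailed — the narrative places the repainting before the draining.
(b) Not entailed — dropping 'in the morning' under negation is not valid — the original leaves open that Priya melted the ice some other way.
(c) Not entailed — Priya drained the barrel, not the ice; the ice belongs to the melting event.
(d) Not entailed — Carmen repainted the mural, not the barrel; the barrel belongs to the draining event.
(e) Entailed — this follows by dropping conjuncts from the repainting event's description.
(f) Not entailed — the narrative places the repainting before the draining, not after.

(a), (e)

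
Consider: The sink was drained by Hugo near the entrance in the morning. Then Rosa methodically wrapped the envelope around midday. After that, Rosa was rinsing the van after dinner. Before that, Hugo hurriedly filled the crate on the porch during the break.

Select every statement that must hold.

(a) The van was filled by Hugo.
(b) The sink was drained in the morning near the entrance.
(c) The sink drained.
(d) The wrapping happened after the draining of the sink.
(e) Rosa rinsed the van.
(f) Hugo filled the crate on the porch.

(b), (c), (d), (e), (f)

(a) Not entailed — Hugo filled the crate, not the van; the van belongs to the rinsing event.
(b) Entailed — this follows by dropping conjuncts from the draining event's description.
(c) Entailed — 'Hugo drained the sink' is causative; it entails the inchoative 'the sink drained'.
(d) Entailed — the narrative places the draining before the wrapping.
(e) Entailed — 'rinse' is an activity; 'was rinsing' entails that some rinsing happened, so 'rinsed' holds.
(f) Entailed — this follows by dropping conjuncts from the filling event's description.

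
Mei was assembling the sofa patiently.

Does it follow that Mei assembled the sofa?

no

'was assembling' is progressive; for an accomplishment like 'assemble the sofa', it doesn't entail completion.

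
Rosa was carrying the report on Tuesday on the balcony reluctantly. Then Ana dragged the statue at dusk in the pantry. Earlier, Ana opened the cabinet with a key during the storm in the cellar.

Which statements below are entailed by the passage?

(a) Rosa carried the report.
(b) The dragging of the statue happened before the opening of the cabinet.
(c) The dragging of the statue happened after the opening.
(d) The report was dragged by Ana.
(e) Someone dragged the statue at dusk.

(a) Entailed — 'carry' is an activity; 'was carrying' entails that some carrying happened, so 'carried' holds.
(b) Not entailed — the narrative places the opening before the dragging, not after.
(c) Entailed — the narrative places the opening before the dragging.
(d) Not entailed — Ana dragged the statue, not the report; the report belongs to the carrying event.
(e) Entailed — this follows by dropping conjuncts from the dragging event's description.

(a), (c), (e)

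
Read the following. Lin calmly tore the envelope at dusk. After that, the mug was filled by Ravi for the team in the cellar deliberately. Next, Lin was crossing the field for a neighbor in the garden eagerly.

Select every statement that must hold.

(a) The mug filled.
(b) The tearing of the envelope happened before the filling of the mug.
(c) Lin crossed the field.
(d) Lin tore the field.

(a), (b)

(a) Entailed — 'Ravi filled the mug' is causative; it entails the inchoative 'the mug filled'.
(b) Entailed — the narrative places the tearing before the filling.
(c) Not entailed — 'was crossing' is progressive on an accomplishment; it does not entail the completed 'crossed'.
(d) Not entailed — Lin tore the envelope, not the field; the field belongs to the crossing event.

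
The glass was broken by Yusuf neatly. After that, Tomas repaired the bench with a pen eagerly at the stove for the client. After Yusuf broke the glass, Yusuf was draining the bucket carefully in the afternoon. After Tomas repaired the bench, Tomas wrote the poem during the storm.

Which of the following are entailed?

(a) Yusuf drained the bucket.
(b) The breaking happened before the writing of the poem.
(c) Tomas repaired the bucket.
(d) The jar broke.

(a) Not entailed — 'was draining' is progressive on an accomplishment; it does not entail the completed 'drained'.
(b) Entailed — the narrative places the breaking before the writing.
(c) Not entailed — Tomas repaired the bench, not the bucket; the bucket belongs to the draining event.
(d) Not entailed — the glass is what broke, not the jar.

(b)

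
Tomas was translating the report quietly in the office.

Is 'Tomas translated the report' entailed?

no

'was translating' is progressive; for an accomplishment like 'translate the report', it doesn't entail completion.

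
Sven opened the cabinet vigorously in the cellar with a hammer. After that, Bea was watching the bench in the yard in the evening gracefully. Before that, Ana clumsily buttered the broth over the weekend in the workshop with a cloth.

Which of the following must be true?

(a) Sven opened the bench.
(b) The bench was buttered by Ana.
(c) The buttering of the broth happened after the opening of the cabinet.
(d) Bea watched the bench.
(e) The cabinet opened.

(a) Not entailed — Sven opened the cabinet, not the bench; the bench belongs to the watching event.
(b) Not entailed — Ana buttered the broth, not the bench; the bench belongs to the watching event.
(c) Not entailed — the narrative doesn't order the opening relative to the buttering.
(d) Entailed — 'watch' is an activity; 'was watching' entails that some watching happened, so 'watched' holds.
(e) Entailed — 'Sven opened the cabinet' is causative; it entails the inchoative 'the cabinet opened'.

(d), (e)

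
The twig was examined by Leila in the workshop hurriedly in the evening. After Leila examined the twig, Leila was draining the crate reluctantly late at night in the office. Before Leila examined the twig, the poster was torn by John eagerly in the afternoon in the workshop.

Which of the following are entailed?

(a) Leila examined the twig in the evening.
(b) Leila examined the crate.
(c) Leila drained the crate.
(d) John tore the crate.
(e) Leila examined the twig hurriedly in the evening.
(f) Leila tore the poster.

(a) Entailed — dropping 'in the workshop', 'hurriedly' leaves a sub-description the original still satisfies.
(b) Not entailed — Leila examined the twig, not the crate; the crate belongs to the draining event.
(c) Not entailed — 'was draining' is progressive on an accomplishment; it does not entail the completed 'drained'.
(d) Not entailed — John tore the poster, not the crate; the crate belongs to the draining event.
(e) Entailed — this follows by dropping conjuncts from the examining event's description.
(f) Not entailed — the passage has John tearing the poster, not Leila.

(a), (e)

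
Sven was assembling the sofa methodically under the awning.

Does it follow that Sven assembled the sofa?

'was assembling' is progressive; for an accomplishment like 'assemble the sofa', it doesn't entail completion.

no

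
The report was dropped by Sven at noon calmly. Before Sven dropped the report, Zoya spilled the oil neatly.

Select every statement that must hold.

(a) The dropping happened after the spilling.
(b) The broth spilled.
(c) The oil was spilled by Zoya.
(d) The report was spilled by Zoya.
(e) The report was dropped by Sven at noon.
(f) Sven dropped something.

(a), (c), (e), (f)

(a) Entailed — the narrative places the spilling before the dropping.
(b) Not entailed — the oil is what spilled, not the broth.
(c) Entailed — every conjunct here is already in the original spilling event.
(d) Not entailed — Zoya spilled the oil, not the report; the report belongs to the dropping event.
(e) Entailed — dropping 'calmly' leaves a sub-description the original still satisfies.
(f) Entailed — dropping 'calmly', 'at noon' and generalizing the patient leaves a sub-description the original still satisfies.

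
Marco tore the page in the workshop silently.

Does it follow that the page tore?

'Marco tore the page' is the causative; it entails the inchoative 'the page tore'.

yes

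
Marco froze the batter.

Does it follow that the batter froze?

'Marco froze the batter' is the causative; it entails the inchoative 'the batter froze'.

yes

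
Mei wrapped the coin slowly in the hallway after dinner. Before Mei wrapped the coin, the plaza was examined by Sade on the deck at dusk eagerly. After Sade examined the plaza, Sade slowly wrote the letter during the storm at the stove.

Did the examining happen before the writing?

The narrative orders the examining before the writing.

yes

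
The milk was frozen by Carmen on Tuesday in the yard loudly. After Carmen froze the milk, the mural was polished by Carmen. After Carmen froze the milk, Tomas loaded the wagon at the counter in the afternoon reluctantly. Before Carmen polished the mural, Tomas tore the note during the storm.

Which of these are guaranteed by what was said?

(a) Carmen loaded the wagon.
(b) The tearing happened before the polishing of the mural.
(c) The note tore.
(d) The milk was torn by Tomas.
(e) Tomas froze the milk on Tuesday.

(b), (c)

(a) Not entailed — the passage has Tomas loading the wagon, not Carmen.
(b) Entailed — the narrative places the tearing before the polishing.
(c) Entailed — 'Tomas tore the note' is causative; it entails the inchoative 'the note tore'.
(d) Not entailed — Tomas tore the note, not the milk; the milk belongs to the freezing event.
(e) Not entailed — the passage has Carmen freezing the milk, not Tomas.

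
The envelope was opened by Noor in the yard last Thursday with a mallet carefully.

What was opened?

'the envelope' marks the patient of the opening event.

the envelope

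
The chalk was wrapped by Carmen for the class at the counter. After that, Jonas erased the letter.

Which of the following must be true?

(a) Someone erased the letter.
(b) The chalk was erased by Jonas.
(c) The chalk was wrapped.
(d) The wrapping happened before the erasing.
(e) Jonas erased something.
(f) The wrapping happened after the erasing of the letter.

(a), (c), (d), (e)

(a) Entailed — the original entails any weakening of itself; this just generalizes the agent.
(b) Not entailed — Jonas erased the letter, not the chalk; the chalk belongs to the wrapping event.
(c) Entailed — the original entails any weakening of itself; this just drops 'at the counter', 'for the class' and generalizes the agent.
(d) Entailed — the narrative places the wrapping before the erasing.
(e) Entailed — this follows by dropping conjuncts from the erasing event's description.
(f) Not entailed — the narrative places the wrapping before the erasing, not after.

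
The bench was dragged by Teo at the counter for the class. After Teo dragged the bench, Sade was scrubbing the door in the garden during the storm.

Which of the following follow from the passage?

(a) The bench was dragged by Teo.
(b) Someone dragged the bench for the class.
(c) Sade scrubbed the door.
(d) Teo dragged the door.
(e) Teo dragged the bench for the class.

(a), (b), (c), (e)

(a) Entailed — every conjunct here is already in the original dragging event.
(b) Entailed — every conjunct here is already in the original dragging event.
(c) Entailed — 'scrub' is an activity; 'was scrubbing' entails that some scrubbing happened, so 'scrubbed' holds.
(d) Not entailed — Teo dragged the bench, not the door; the door belongs to the scrubbing event.
(e) Entailed — the original entails any weakening of itself; this just drops 'at the counter'.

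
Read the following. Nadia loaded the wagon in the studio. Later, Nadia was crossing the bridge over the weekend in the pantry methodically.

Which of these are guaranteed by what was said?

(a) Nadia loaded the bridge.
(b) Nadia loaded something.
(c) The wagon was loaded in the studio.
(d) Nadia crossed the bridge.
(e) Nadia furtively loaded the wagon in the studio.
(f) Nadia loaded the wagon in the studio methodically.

(b), (c)

(a) Not entailed — Nadia loaded the wagon, not the bridge; the bridge belongs to the crossing event.
(b) Entailed — dropping 'in the studio' and generalizing the patient leaves a sub-description the original still satisfies.
(c) Entailed — generalizing the agent leaves a sub-description the original still satisfies.
(d) Not entailed — 'was crossing' is progressive on an accomplishment; it does not entail the completed 'crossed'.
(e) Not entailed — 'furtively' adds information not in the original event.
(f) Not entailed — 'methodically' adds information not in the original event.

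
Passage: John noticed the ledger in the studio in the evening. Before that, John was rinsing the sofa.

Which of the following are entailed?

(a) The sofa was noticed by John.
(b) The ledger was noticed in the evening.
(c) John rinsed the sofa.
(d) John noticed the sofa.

(b), (c)

(a) Not entailed — John noticed the ledger, not the sofa; the sofa belongs to the rinsing event.
(b) Entailed — this follows by dropping conjuncts from the noticing event's description.
(c) Entailed — 'rinse' is an activity; 'was rinsing' entails that some rinsing happened, so 'rinsed' holds.
(d) Not entailed — John noticed the ledger, not the sofa; the sofa belongs to the rinsing event.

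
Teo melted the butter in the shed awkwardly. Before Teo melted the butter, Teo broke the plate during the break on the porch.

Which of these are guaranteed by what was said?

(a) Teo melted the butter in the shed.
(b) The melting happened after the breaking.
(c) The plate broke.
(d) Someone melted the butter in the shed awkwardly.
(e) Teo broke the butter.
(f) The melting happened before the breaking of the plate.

(a) Entailed — dropping 'awkwardly' leaves a sub-description the original still satisfies.
(b) Entailed — the narrative places the breaking before the melting.
(c) Entailed — 'Teo broke the plate' is causative; it entails the inchoative 'the plate broke'.
(d) Entailed — every conjunct here is already in the original melting event.
(e) Not entailed — Teo broke the plate, not the butter; the butter belongs to the melting event.
(f) Not entailed — the narrative places the breaking before the melting, not after.

(a), (b), (c), (d)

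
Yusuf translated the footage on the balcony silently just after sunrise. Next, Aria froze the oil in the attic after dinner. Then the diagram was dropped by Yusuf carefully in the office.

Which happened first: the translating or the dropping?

The connectives place the translating before the dropping.

the translating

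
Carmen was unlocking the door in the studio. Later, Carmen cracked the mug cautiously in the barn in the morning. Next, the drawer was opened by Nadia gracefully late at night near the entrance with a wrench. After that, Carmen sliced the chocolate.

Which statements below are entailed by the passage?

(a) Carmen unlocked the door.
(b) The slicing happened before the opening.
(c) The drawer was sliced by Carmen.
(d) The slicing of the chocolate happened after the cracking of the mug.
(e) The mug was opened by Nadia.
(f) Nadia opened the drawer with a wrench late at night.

(a) Not entailed — 'was unlocking' is progressive on an accomplishment; it does not entail the completed 'unlocked'.
(b) Not entailed — the narrative places the opening before the slicing, not after.
(c) Not entailed — Carmen sliced the chocolate, not the drawer; the drawer belongs to the opening event.
(d) Entailed — the narrative places the cracking before the slicing.
(e) Not entailed — Nadia opened the drawer, not the mug; the mug belongs to the cracking event.
(f) Entailed — this follows by dropping conjuncts from the opening event's description.

(d), (f)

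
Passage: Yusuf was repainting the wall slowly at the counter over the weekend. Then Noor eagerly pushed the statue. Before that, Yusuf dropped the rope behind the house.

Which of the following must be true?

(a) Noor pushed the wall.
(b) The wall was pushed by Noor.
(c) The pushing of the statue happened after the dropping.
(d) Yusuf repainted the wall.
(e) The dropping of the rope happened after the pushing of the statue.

(c)

(a) Not entailed — Noor pushed the statue, not the wall; the wall belongs to the repainting event.
(b) Not entailed — Noor pushed the statue, not the wall; the wall belongs to the repainting event.
(c) Entailed — the narrative places the dropping before the pushing.
(d) Not entailed — 'was repainting' is progressive on an accomplishment; it does not entail the completed 'repainted'.
(e) Not entailed — the narrative places the dropping before the pushing, not after.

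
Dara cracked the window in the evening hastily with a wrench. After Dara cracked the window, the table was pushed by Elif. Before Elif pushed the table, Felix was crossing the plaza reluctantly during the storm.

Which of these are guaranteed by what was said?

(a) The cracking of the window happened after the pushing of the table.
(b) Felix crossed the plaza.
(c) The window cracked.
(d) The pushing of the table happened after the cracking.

(a) Not entailed — the narrative places the cracking before the pushing, not after.
(b) Not entailed — 'was crossing' is progressive on an accomplishment; it does not entail the completed 'crossed'.
(c) Entailed — 'Dara cracked the window' is causative; it entails the inchoative 'the window cracked'.
(d) Entailed — the narrative places the cracking before the pushing.

(c), (d)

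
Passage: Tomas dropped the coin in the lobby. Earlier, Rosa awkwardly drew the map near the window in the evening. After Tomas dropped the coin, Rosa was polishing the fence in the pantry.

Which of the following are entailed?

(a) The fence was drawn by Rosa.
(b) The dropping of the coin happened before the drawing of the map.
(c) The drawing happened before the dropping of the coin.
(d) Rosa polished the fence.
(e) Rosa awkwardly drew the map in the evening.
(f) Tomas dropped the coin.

(c), (d), (e), (f)

(a) Not entailed — Rosa drew the map, not the fence; the fence belongs to the polishing event.
(b) Not entailed — the narrative places the drawing before the dropping, not after.
(c) Entailed — the narrative places the drawing before the dropping.
(d) Entailed — 'polish' is an activity; 'was polishing' entails that some polishing happened, so 'polished' holds.
(e) Entailed — this follows by dropping conjuncts from the drawing event's description.
(f) Entailed — this follows by dropping conjuncts from the dropping event's description.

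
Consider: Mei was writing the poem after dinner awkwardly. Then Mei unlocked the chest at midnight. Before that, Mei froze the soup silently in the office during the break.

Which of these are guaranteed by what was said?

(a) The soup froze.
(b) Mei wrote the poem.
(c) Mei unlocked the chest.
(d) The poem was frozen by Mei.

(a) Entailed — 'Mei froze the soup' is causative; it entails the inchoative 'the soup froze'.
(b) Not entailed — 'was writing' is progressive on an accomplishment; it does not entail the completed 'wrote'.
(c) Entailed — the original entails any weakening of itself; this just drops 'at midnight'.
(d) Not entailed — Mei froze the soup, not the poem; the poem belongs to the writing event.

(a), (c)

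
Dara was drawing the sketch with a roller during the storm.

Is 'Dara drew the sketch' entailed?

no

'was drawing' is progressive; for an accomplishment like 'draw the sketch', it doesn't entail completion.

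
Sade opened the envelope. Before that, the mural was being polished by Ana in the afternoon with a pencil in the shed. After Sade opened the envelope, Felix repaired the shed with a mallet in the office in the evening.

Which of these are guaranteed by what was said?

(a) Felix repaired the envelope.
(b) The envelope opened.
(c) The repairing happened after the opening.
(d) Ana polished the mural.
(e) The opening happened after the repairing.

(b), (c), (d)

(a) Not entailed — Felix repaired the shed, not the envelope; the envelope belongs to the opening event.
(b) Entailed — 'Sade opened the envelope' is causative; it entails the inchoative 'the envelope opened'.
(c) Entailed — the narrative places the opening before the repairing.
(d) Entailed — 'polish' is an activity; 'was polishing' entails that some polishing happened, so 'polished' holds.
(e) Not entailed — the narrative places the opening before the repairing, not after.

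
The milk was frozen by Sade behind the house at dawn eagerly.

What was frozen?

'the milk' marks the patient of the freezing event.

the milk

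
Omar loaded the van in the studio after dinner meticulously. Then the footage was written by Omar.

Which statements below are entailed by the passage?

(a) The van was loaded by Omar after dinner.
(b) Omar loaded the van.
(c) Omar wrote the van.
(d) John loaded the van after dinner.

(a), (b)

(a) Entailed — dropping 'meticulously', 'in the studio' leaves a sub-description the original still satisfies.
(b) Entailed — every conjunct here is already in the original loading event.
(c) Not entailed — Omar wrote the footage, not the van; the van belongs to the loading event.
(d) Not entailed — the passage has Omar loading the van, not John.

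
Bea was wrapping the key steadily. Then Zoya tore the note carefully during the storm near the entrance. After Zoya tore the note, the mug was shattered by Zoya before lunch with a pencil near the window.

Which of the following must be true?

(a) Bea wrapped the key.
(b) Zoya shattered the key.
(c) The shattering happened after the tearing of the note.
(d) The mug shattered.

(c), (d)

(a) Not entailed — 'was wrapping' is progressive on an accomplishment; it does not entail the completed 'wrapped'.
(b) Not entailed — Zoya shattered the mug, not the key; the key belongs to the wrapping event.
(c) Entailed — the narrative places the tearing before the shattering.
(d) Entailed — 'Zoya shattered the mug' is causative; it entails the inchoative 'the mug shattered'.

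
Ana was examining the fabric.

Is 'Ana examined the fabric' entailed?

yes

'examine' is atelic; if Ana was examining the fabric, then Ana examined the fabric (for some time).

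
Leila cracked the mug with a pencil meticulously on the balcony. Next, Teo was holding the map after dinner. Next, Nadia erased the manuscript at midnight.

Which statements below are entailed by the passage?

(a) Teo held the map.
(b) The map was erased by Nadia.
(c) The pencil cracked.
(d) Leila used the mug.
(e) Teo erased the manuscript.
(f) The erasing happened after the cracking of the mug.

(a) Entailed — 'hold' is an activity; 'was holding' entails that some holding happened, so 'held' holds.
(b) Not entailed — Nadia erased the manuscript, not the map; the map belongs to the holding event.
(c) Not entailed — the mug is what cracked, not the pencil.
(d) Not entailed — the mug is the patient, not an instrument — Leila used a pencil.
(e) Not entailed — the passage has Nadia erasing the manuscript, not Teo.
(f) Entailed — the narrative places the cracking before the erasing.

(a), (f)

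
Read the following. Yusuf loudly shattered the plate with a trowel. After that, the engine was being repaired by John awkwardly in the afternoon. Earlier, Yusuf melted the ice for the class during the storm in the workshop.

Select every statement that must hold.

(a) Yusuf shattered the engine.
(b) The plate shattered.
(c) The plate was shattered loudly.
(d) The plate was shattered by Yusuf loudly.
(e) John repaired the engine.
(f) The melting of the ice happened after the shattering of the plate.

(b), (c), (d)

(a) Not entailed — Yusuf shattered the plate, not the engine; the engine belongs to the repairing event.
(b) Entailed — 'Yusuf shattered the plate' is causative; it entails the inchoative 'the plate shattered'.
(c) Entailed — every conjunct here is already in the original shattering event.
(d) Entailed — this follows by dropping conjuncts from the shattering event's description.
(e) Not entailed — 'was repairing' is progressive on an accomplishment; it does not entail the completed 'repaired'.
(f) Not entailed — the narrative doesn't order the shattering relative to the melting.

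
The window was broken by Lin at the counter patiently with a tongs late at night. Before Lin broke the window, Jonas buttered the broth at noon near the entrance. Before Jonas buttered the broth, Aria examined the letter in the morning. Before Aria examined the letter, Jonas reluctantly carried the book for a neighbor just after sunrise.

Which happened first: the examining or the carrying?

The connectives place the carrying before the examining.

the carrying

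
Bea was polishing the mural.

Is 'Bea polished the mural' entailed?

'polish' is atelic; if Bea was polishing the mural, then Bea polished the mural (for some time).

yes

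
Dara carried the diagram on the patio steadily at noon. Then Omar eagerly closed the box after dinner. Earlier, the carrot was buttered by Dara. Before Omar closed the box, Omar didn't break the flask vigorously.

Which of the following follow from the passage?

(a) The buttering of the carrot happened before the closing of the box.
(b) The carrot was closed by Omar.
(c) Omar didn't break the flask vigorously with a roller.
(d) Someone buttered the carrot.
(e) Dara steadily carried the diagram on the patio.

(a), (c), (d), (e)

(a) Entailed — the narrative places the buttering before the closing.
(b) Not entailed — Omar closed the box, not the carrot; the carrot belongs to the buttering event.
(c) Entailed — under negation, adding a further restriction is entailed: if no such breaking event occurred, none occurred with a roller either.
(d) Entailed — this follows by dropping conjuncts from the buttering event's description.
(e) Entailed — dropping 'at noon' leaves a sub-description the original still satisfies.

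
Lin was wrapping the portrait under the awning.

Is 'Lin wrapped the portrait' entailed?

'was wrapping' is progressive; for an accomplishment like 'wrap the portrait', it doesn't entail completion.

no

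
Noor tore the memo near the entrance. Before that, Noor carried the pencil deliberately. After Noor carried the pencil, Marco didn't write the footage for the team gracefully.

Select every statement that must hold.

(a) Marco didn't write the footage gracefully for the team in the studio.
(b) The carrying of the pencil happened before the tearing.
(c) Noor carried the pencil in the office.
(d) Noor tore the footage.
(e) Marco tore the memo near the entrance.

(a), (b)

(a) Entailed — under negation, adding a further restriction is entailed: if no such writing event occurred, none occurred in the studio either.
(b) Entailed — the narrative places the carrying before the tearing.
(c) Not entailed — 'in the office' adds information not in the original event.
(d) Not entailed — Noor tore the memo, not the footage; the footage belongs to the writing event.
(e) Not entailed — the passage has Noor tearing the memo, not Marco.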